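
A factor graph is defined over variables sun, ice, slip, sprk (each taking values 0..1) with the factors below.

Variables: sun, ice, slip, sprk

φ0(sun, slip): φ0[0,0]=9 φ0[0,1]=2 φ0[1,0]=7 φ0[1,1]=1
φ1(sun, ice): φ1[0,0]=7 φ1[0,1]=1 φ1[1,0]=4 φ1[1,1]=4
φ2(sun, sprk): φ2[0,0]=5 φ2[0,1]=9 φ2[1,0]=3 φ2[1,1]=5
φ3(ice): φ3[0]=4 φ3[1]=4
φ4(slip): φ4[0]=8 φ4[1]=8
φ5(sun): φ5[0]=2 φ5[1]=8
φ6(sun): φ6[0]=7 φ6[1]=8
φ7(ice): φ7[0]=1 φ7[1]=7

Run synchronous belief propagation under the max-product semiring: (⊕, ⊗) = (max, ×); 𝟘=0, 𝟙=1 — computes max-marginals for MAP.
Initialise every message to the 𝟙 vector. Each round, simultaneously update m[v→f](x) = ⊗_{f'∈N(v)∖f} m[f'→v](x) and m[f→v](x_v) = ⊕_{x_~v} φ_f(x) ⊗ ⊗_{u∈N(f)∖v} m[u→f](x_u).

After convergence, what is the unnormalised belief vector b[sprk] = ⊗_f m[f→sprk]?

b[sprk] = [1204224, 2007040]

init: all messages = 𝟙 over 2 values
r1 m[φ0→sun] = [9, 7]
r1 m[φ0→slip] = [9, 2]
r1 m[φ1→sun] = [7, 4]
r1 m[φ1→ice] = [7, 4]
r1 m[φ2→sun] = [9, 5]
r1 m[φ2→sprk] = [5, 9]
r1 m[φ3→ice] = [4, 4]
r1 m[φ4→slip] = [8, 8]
r1 m[φ5→sun] = [2, 8]
r1 m[φ6→sun] = [7, 8]
r1 m[φ7→ice] = [1, 7]
r1 m[sun→φ0] = [1, 1]
r1 m[sun→φ1] = [1, 1]
r1 m[sun→φ2] = [1, 1]
r1 m[sun→φ5] = [1, 1]
r1 m[sun→φ6] = [1, 1]
r1 m[ice→φ1] = [1, 1]
r1 m[ice→φ3] = [1, 1]
r1 m[ice→φ7] = [1, 1]
r1 m[slip→φ0] = [1, 1]
r1 m[slip→φ4] = [1, 1]
r1 m[sprk→φ2] = [1, 1]
r2 m[φ0→sun] = [9, 7]
r2 m[φ0→slip] = [9, 2]
r2 m[φ1→sun] = [7, 4]
r2 m[φ1→ice] = [7, 4]
r2 m[φ2→sun] = [9, 5]
r2 m[φ2→sprk] = [5, 9]
r2 m[φ3→ice] = [4, 4]
r2 m[φ4→slip] = [8, 8]
r2 m[φ5→sun] = [2, 8]
r2 m[φ6→sun] = [7, 8]
r2 m[φ7→ice] = [1, 7]
r2 m[sun→φ0] = [882, 1280]
r2 m[sun→φ1] = [1134, 2240]
r2 m[sun→φ2] = [882, 1792]
r2 m[sun→φ5] = [3969, 1120]
r2 m[sun→φ6] = [1134, 1120]
r2 m[ice→φ1] = [4, 28]
r2 m[ice→φ3] = [7, 28]
r2 m[ice→φ7] = [28, 16]
r2 m[slip→φ0] = [8, 8]
r2 m[slip→φ4] = [9, 2]
r2 m[sprk→φ2] = [1, 1]
r3 m[φ0→sun] = [72, 56]
r3 m[φ0→slip] = [8960, 1764]
r3 m[φ1→sun] = [28, 112]
r3 m[φ1→ice] = [8960, 8960]
r3 m[φ2→sun] = [9, 5]
r3 m[φ2→sprk] = [5376, 8960]
r3 m[φ3→ice] = [4, 4]
r3 m[φ4→slip] = [8, 8]
r3 m[φ5→sun] = [2, 8]
r3 m[φ6→sun] = [7, 8]
r3 m[φ7→ice] = [1, 7]
r3 m[sun→φ0] = [882, 1280]
r3 m[sun→φ1] = [1134, 2240]
r3 m[sun→φ2] = [882, 1792]
r3 m[sun→φ5] = [3969, 1120]
r3 m[sun→φ6] = [1134, 1120]
r3 m[ice→φ1] = [4, 28]
r3 m[ice→φ3] = [7, 28]
r3 m[ice→φ7] = [28, 16]
r3 m[slip→φ0] = [8, 8]
r3 m[slip→φ4] = [9, 2]
r3 m[sprk→φ2] = [1, 1]
r4 m[φ0→sun] = [72, 56]
r4 m[φ0→slip] = [8960, 1764]
r4 m[φ1→sun] = [28, 112]
r4 m[φ1→ice] = [8960, 8960]
r4 m[φ2→sun] = [9, 5]
r4 m[φ2→sprk] = [5376, 8960]
r4 m[φ3→ice] = [4, 4]
r4 m[φ4→slip] = [8, 8]
r4 m[φ5→sun] = [2, 8]
r4 m[φ6→sun] = [7, 8]
r4 m[φ7→ice] = [1, 7]
r4 m[sun→φ0] = [3528, 35840]
r4 m[sun→φ1] = [9072, 17920]
r4 m[sun→φ2] = [28224, 401408]
r4 m[sun→φ5] = [127008, 250880]
r4 m[sun→φ6] = [36288, 250880]
r4 m[ice→φ1] = [4, 28]
r4 m[ice→φ3] = [8960, 62720]
r4 m[ice→φ7] = [35840, 35840]
r4 m[slip→φ0] = [8, 8]
r4 m[slip→φ4] = [8960, 1764]
r4 m[sprk→φ2] = [1, 1]
r5 m[φ0→sun] = [72, 56]
r5 m[φ0→slip] = [250880, 35840]
r5 m[φ1→sun] = [28, 112]
r5 m[φ1→ice] = [71680, 71680]
r5 m[φ2→sun] = [9, 5]
r5 m[φ2→sprk] = [1204224, 2007040]
r5 m[φ3→ice] = [4, 4]
r5 m[φ4→slip] = [8, 8]
r5 m[φ5→sun] = [2, 8]
r5 m[φ6→sun] = [7, 8]
r5 m[φ7→ice] = [1, 7]
r5 m[sun→φ0] = [3528, 35840]
r5 m[sun→φ1] = [9072, 17920]
r5 m[sun→φ2] = [28224, 401408]
r5 m[sun→φ5] = [127008, 250880]
r5 m[sun→φ6] = [36288, 250880]
r5 m[ice→φ1] = [4, 28]
r5 m[ice→φ3] = [8960, 62720]
r5 m[ice→φ7] = [35840, 35840]
r5 m[slip→φ0] = [8, 8]
r5 m[slip→φ4] = [8960, 1764]
r5 m[sprk→φ2] = [1, 1]
r6 m[φ0→sun] = [72, 56]
r6 m[φ0→slip] = [250880, 35840]
r6 m[φ1→sun] = [28, 112]
r6 m[φ1→ice] = [71680, 71680]
r6 m[φ2→sun] = [9, 5]
r6 m[φ2→sprk] = [1204224, 2007040]
r6 m[φ3→ice] = [4, 4]
r6 m[φ4→slip] = [8, 8]
r6 m[φ5→sun] = [2, 8]
r6 m[φ6→sun] = [7, 8]
r6 m[φ7→ice] = [1, 7]
r6 m[sun→φ0] = [3528, 35840]
r6 m[sun→φ1] = [9072, 17920]
r6 m[sun→φ2] = [28224, 401408]
r6 m[sun→φ5] = [127008, 250880]
r6 m[sun→φ6] = [36288, 250880]
r6 m[ice→φ1] = [4, 28]
r6 m[ice→φ3] = [71680, 501760]
r6 m[ice→φ7] = [286720, 286720]
r6 m[slip→φ0] = [8, 8]
r6 m[slip→φ4] = [250880, 35840]
r6 m[sprk→φ2] = [1, 1]
r7 m[φ0→sun] = [72, 56]
r7 m[φ0→slip] = [250880, 35840]
r7 m[φ1→sun] = [28, 112]
r7 m[φ1→ice] = [71680, 71680]
r7 m[φ2→sun] = [9, 5]
r7 m[φ2→sprk] = [1204224, 2007040]
r7 m[φ3→ice] = [4, 4]
r7 m[φ4→slip] = [8, 8]
r7 m[φ5→sun] = [2, 8]
r7 m[φ6→sun] = [7, 8]
r7 m[φ7→ice] = [1, 7]
r7 m[sun→φ0] = [3528, 35840]
r7 m[sun→φ1] = [9072, 17920]
r7 m[sun→φ2] = [28224, 401408]
r7 m[sun→φ5] = [127008, 250880]
r7 m[sun→φ6] = [36288, 250880]
r7 m[ice→φ1] = [4, 28]
r7 m[ice→φ3] = [71680, 501760]
r7 m[ice→φ7] = [286720, 286720]
r7 m[slip→φ0] = [8, 8]
r7 m[slip→φ4] = [250880, 35840]
r7 m[sprk→φ2] = [1, 1]
fixed point reached at round 7
b[sprk] = ⊗ incoming = [1204224, 2007040]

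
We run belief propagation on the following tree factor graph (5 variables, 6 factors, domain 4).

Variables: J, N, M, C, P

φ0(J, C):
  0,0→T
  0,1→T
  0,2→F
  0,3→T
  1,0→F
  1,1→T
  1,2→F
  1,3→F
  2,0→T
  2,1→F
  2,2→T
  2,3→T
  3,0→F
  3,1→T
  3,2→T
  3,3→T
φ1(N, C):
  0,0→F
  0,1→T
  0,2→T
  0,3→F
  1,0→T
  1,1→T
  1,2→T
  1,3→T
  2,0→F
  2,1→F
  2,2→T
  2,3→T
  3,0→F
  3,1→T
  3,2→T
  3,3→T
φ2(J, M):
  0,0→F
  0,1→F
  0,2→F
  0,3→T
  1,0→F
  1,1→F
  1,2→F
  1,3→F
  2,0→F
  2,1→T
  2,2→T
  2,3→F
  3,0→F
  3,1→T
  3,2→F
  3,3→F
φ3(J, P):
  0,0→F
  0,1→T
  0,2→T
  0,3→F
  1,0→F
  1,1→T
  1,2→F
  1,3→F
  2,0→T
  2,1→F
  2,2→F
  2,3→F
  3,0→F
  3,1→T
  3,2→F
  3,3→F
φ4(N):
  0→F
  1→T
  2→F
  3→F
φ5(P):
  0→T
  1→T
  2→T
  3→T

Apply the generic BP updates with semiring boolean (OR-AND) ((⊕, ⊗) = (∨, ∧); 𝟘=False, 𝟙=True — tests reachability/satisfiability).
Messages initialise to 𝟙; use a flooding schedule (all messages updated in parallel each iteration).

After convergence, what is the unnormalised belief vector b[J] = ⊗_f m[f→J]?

init: all messages = 𝟙 over 4 values
r1 m[φ0→J] = [T, T, T, T]
r1 m[φ0→C] = [T, T, T, T]
r1 m[φ1→N] = [T, T, T, T]
r1 m[φ1→C] = [T, T, T, T]
r1 m[φ2→J] = [T, F, T, T]
r1 m[φ2→M] = [F, T, T, T]
r1 m[φ3→J] = [T, T, T, T]
r1 m[φ3→P] = [T, T, T, F]
r1 m[φ4→N] = [F, T, F, F]
r1 m[φ5→P] = [T, T, T, T]
r1 m[J→φ0] = [T, T, T, T]
r1 m[J→φ2] = [T, T, T, T]
r1 m[J→φ3] = [T, T, T, T]
r1 m[N→φ1] = [T, T, T, T]
r1 m[N→φ4] = [T, T, T, T]
r1 m[M→φ2] = [T, T, T, T]
r1 m[C→φ0] = [T, T, T, T]
r1 m[C→φ1] = [T, T, T, T]
r1 m[P→φ3] = [T, T, T, T]
r1 m[P→φ5] = [T, T, T, T]
r2 m[φ0→J] = [T, T, T, T]
r2 m[φ0→C] = [T, T, T, T]
r2 m[φ1→N] = [T, T, T, T]
r2 m[φ1→C] = [T, T, T, T]
r2 m[φ2→J] = [T, F, T, T]
r2 m[φ2→M] = [F, T, T, T]
r2 m[φ3→J] = [T, T, T, T]
r2 m[φ3→P] = [T, T, T, F]
r2 m[φ4→N] = [F, T, F, F]
r2 m[φ5→P] = [T, T, T, T]
r2 m[J→φ0] = [T, F, T, T]
r2 m[J→φ2] = [T, T, T, T]
r2 m[J→φ3] = [T, F, T, T]
r2 m[N→φ1] = [F, T, F, F]
r2 m[N→φ4] = [T, T, T, T]
r2 m[M→φ2] = [T, T, T, T]
r2 m[C→φ0] = [T, T, T, T]
r2 m[C→φ1] = [T, T, T, T]
r2 m[P→φ3] = [T, T, T, T]
r2 m[P→φ5] = [T, T, T, F]
r3 m[φ0→J] = [T, T, T, T]
r3 m[φ0→C] = [T, T, T, T]
r3 m[φ1→N] = [T, T, T, T]
r3 m[φ1→C] = [T, T, T, T]
r3 m[φ2→J] = [T, F, T, T]
r3 m[φ2→M] = [F, T, T, T]
r3 m[φ3→J] = [T, T, T, T]
r3 m[φ3→P] = [T, T, T, F]
r3 m[φ4→N] = [F, T, F, F]
r3 m[φ5→P] = [T, T, T, T]
r3 m[J→φ0] = [T, F, T, T]
r3 m[J→φ2] = [T, T, T, T]
r3 m[J→φ3] = [T, F, T, T]
r3 m[N→φ1] = [F, T, F, F]
r3 m[N→φ4] = [T, T, T, T]
r3 m[M→φ2] = [T, T, T, T]
r3 m[C→φ0] = [T, T, T, T]
r3 m[C→φ1] = [T, T, T, T]
r3 m[P→φ3] = [T, T, T, T]
r3 m[P→φ5] = [T, T, T, F]
fixed point reached at round 3
b[J] = ⊗ incoming = [T, F, T, T]

b[J] = [T, F, T, T]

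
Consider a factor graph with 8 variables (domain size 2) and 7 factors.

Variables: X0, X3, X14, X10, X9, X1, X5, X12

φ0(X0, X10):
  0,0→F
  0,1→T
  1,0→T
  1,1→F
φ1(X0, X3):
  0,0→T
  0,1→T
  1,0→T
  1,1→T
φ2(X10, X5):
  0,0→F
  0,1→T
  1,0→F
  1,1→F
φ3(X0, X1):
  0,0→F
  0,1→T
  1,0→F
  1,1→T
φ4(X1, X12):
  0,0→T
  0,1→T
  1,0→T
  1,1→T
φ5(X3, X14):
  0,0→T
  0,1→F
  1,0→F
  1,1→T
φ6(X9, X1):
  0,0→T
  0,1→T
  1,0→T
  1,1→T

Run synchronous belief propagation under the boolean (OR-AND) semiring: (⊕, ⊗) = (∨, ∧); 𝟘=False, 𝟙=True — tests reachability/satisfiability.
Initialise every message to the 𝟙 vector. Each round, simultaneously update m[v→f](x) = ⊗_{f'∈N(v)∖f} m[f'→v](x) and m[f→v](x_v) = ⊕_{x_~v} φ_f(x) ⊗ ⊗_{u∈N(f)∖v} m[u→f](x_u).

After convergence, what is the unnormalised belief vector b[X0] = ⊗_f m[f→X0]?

b[X0] = [F, T]

init: all messages = 𝟙 over 2 values
r1 m[φ0→X0] = [T, T]
r1 m[φ0→X10] = [T, T]
r1 m[φ1→X0] = [T, T]
r1 m[φ1→X3] = [T, T]
r1 m[φ2→X10] = [T, F]
r1 m[φ2→X5] = [F, T]
r1 m[φ3→X0] = [T, T]
r1 m[φ3→X1] = [F, T]
r1 m[φ4→X1] = [T, T]
r1 m[φ4→X12] = [T, T]
r1 m[φ5→X3] = [T, T]
r1 m[φ5→X14] = [T, T]
r1 m[φ6→X9] = [T, T]
r1 m[φ6→X1] = [T, T]
r1 m[X0→φ0] = [T, T]
r1 m[X0→φ1] = [T, T]
r1 m[X0→φ3] = [T, T]
r1 m[X3→φ1] = [T, T]
r1 m[X3→φ5] = [T, T]
r1 m[X14→φ5] = [T, T]
r1 m[X10→φ0] = [T, T]
r1 m[X10→φ2] = [T, T]
r1 m[X9→φ6] = [T, T]
r1 m[X1→φ3] = [T, T]
r1 m[X1→φ4] = [T, T]
r1 m[X1→φ6] = [T, T]
r1 m[X5→φ2] = [T, T]
r1 m[X12→φ4] = [T, T]
r2 m[φ0→X0] = [T, T]
r2 m[φ0→X10] = [T, T]
r2 m[φ1→X0] = [T, T]
r2 m[φ1→X3] = [T, T]
r2 m[φ2→X10] = [T, F]
r2 m[φ2→X5] = [F, T]
r2 m[φ3→X0] = [T, T]
r2 m[φ3→X1] = [F, T]
r2 m[φ4→X1] = [T, T]
r2 m[φ4→X12] = [T, T]
r2 m[φ5→X3] = [T, T]
r2 m[φ5→X14] = [T, T]
r2 m[φ6→X9] = [T, T]
r2 m[φ6→X1] = [T, T]
r2 m[X0→φ0] = [T, T]
r2 m[X0→φ1] = [T, T]
r2 m[X0→φ3] = [T, T]
r2 m[X3→φ1] = [T, T]
r2 m[X3→φ5] = [T, T]
r2 m[X14→φ5] = [T, T]
r2 m[X10→φ0] = [T, F]
r2 m[X10→φ2] = [T, T]
r2 m[X9→φ6] = [T, T]
r2 m[X1→φ3] = [T, T]
r2 m[X1→φ4] = [F, T]
r2 m[X1→φ6] = [F, T]
r2 m[X5→φ2] = [T, T]
r2 m[X12→φ4] = [T, T]
r3 m[φ0→X0] = [F, T]
r3 m[φ0→X10] = [T, T]
r3 m[φ1→X0] = [T, T]
r3 m[φ1→X3] = [T, T]
r3 m[φ2→X10] = [T, F]
r3 m[φ2→X5] = [F, T]
r3 m[φ3→X0] = [T, T]
r3 m[φ3→X1] = [F, T]
r3 m[φ4→X1] = [T, T]
r3 m[φ4→X12] = [T, T]
r3 m[φ5→X3] = [T, T]
r3 m[φ5→X14] = [T, T]
r3 m[φ6→X9] = [T, T]
r3 m[φ6→X1] = [T, T]
r3 m[X0→φ0] = [T, T]
r3 m[X0→φ1] = [T, T]
r3 m[X0→φ3] = [T, T]
r3 m[X3→φ1] = [T, T]
r3 m[X3→φ5] = [T, T]
r3 m[X14→φ5] = [T, T]
r3 m[X10→φ0] = [T, F]
r3 m[X10→φ2] = [T, T]
r3 m[X9→φ6] = [T, T]
r3 m[X1→φ3] = [T, T]
r3 m[X1→φ4] = [F, T]
r3 m[X1→φ6] = [F, T]
r3 m[X5→φ2] = [T, T]
r3 m[X12→φ4] = [T, T]
r4 m[φ0→X0] = [F, T]
r4 m[φ0→X10] = [T, T]
r4 m[φ1→X0] = [T, T]
r4 m[φ1→X3] = [T, T]
r4 m[φ2→X10] = [T, F]
r4 m[φ2→X5] = [F, T]
r4 m[φ3→X0] = [T, T]
r4 m[φ3→X1] = [F, T]
r4 m[φ4→X1] = [T, T]
r4 m[φ4→X12] = [T, T]
r4 m[φ5→X3] = [T, T]
r4 m[φ5→X14] = [T, T]
r4 m[φ6→X9] = [T, T]
r4 m[φ6→X1] = [T, T]
r4 m[X0→φ0] = [T, T]
r4 m[X0→φ1] = [F, T]
r4 m[X0→φ3] = [F, T]
r4 m[X3→φ1] = [T, T]
r4 m[X3→φ5] = [T, T]
r4 m[X14→φ5] = [T, T]
r4 m[X10→φ0] = [T, F]
r4 m[X10→φ2] = [T, T]
r4 m[X9→φ6] = [T, T]
r4 m[X1→φ3] = [T, T]
r4 m[X1→φ4] = [F, T]
r4 m[X1→φ6] = [F, T]
r4 m[X5→φ2] = [T, T]
r4 m[X12→φ4] = [T, T]
r5 m[φ0→X0] = [F, T]
r5 m[φ0→X10] = [T, T]
r5 m[φ1→X0] = [T, T]
r5 m[φ1→X3] = [T, T]
r5 m[φ2→X10] = [T, F]
r5 m[φ2→X5] = [F, T]
r5 m[φ3→X0] = [T, T]
r5 m[φ3→X1] = [F, T]
r5 m[φ4→X1] = [T, T]
r5 m[φ4→X12] = [T, T]
r5 m[φ5→X3] = [T, T]
r5 m[φ5→X14] = [T, T]
r5 m[φ6→X9] = [T, T]
r5 m[φ6→X1] = [T, T]
r5 m[X0→φ0] = [T, T]
r5 m[X0→φ1] = [F, T]
r5 m[X0→φ3] = [F, T]
r5 m[X3→φ1] = [T, T]
r5 m[X3→φ5] = [T, T]
r5 m[X14→φ5] = [T, T]
r5 m[X10→φ0] = [T, F]
r5 m[X10→φ2] = [T, T]
r5 m[X9→φ6] = [T, T]
r5 m[X1→φ3] = [T, T]
r5 m[X1→φ4] = [F, T]
r5 m[X1→φ6] = [F, T]
r5 m[X5→φ2] = [T, T]
r5 m[X12→φ4] = [T, T]
fixed point reached at round 5
b[X0] = ⊗ incoming = [F, T]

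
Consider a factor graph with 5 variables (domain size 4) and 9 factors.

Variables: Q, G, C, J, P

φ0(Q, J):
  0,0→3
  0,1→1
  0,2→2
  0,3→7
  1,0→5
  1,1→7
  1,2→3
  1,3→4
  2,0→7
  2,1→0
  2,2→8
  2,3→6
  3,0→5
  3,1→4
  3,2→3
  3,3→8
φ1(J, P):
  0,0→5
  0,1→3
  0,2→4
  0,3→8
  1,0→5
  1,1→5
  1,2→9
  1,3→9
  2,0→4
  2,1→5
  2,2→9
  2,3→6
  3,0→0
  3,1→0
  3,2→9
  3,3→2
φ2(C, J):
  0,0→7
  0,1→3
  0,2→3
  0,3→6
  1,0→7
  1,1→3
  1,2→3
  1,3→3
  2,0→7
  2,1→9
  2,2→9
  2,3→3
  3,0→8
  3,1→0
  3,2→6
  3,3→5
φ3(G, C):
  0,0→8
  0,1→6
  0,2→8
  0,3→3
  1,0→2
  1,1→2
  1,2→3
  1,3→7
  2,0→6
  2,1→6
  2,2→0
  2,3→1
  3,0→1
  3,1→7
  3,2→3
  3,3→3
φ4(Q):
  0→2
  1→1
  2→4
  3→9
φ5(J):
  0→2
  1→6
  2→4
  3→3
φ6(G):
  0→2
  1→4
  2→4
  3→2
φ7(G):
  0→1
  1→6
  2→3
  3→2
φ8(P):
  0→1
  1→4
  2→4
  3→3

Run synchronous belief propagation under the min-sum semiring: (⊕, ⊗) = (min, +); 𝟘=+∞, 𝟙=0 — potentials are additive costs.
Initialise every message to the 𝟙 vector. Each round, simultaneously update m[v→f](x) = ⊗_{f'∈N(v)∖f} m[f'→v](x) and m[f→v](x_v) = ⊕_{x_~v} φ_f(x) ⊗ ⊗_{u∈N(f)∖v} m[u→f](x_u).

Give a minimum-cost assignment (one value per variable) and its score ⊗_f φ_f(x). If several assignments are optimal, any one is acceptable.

init: all messages = 𝟙 over 4 values
r1 m[φ0→Q] = [1, 3, 0, 3]
r1 m[φ0→J] = [3, 0, 2, 4]
r1 m[φ1→J] = [3, 5, 4, 0]
r1 m[φ1→P] = [0, 0, 4, 2]
r1 m[φ2→C] = [3, 3, 3, 0]
r1 m[φ2→J] = [7, 0, 3, 3]
r1 m[φ3→G] = [3, 2, 0, 1]
r1 m[φ3→C] = [1, 2, 0, 1]
r1 m[φ4→Q] = [2, 1, 4, 9]
r1 m[φ5→J] = [2, 6, 4, 3]
r1 m[φ6→G] = [2, 4, 4, 2]
r1 m[φ7→G] = [1, 6, 3, 2]
r1 m[φ8→P] = [1, 4, 4, 3]
r1 m[Q→φ0] = [0, 0, 0, 0]
r1 m[Q→φ4] = [0, 0, 0, 0]
r1 m[G→φ3] = [0, 0, 0, 0]
r1 m[G→φ6] = [0, 0, 0, 0]
r1 m[G→φ7] = [0, 0, 0, 0]
r1 m[C→φ2] = [0, 0, 0, 0]
r1 m[C→φ3] = [0, 0, 0, 0]
r1 m[J→φ0] = [0, 0, 0, 0]
r1 m[J→φ1] = [0, 0, 0, 0]
r1 m[J→φ2] = [0, 0, 0, 0]
r1 m[J→φ5] = [0, 0, 0, 0]
r1 m[P→φ1] = [0, 0, 0, 0]
r1 m[P→φ8] = [0, 0, 0, 0]
r2 m[φ0→Q] = [1, 3, 0, 3]
r2 m[φ0→J] = [3, 0, 2, 4]
r2 m[φ1→J] = [3, 5, 4, 0]
r2 m[φ1→P] = [0, 0, 4, 2]
r2 m[φ2→C] = [3, 3, 3, 0]
r2 m[φ2→J] = [7, 0, 3, 3]
r2 m[φ3→G] = [3, 2, 0, 1]
r2 m[φ3→C] = [1, 2, 0, 1]
r2 m[φ4→Q] = [2, 1, 4, 9]
r2 m[φ5→J] = [2, 6, 4, 3]
r2 m[φ6→G] = [2, 4, 4, 2]
r2 m[φ7→G] = [1, 6, 3, 2]
r2 m[φ8→P] = [1, 4, 4, 3]
r2 m[Q→φ0] = [2, 1, 4, 9]
r2 m[Q→φ4] = [1, 3, 0, 3]
r2 m[G→φ3] = [3, 10, 7, 4]
r2 m[G→φ6] = [4, 8, 3, 3]
r2 m[G→φ7] = [5, 6, 4, 3]
r2 m[C→φ2] = [1, 2, 0, 1]
r2 m[C→φ3] = [3, 3, 3, 0]
r2 m[J→φ0] = [12, 11, 11, 6]
r2 m[J→φ1] = [12, 6, 9, 10]
r2 m[J→φ2] = [8, 11, 10, 7]
r2 m[J→φ5] = [13, 5, 9, 7]
r2 m[P→φ1] = [1, 4, 4, 3]
r2 m[P→φ8] = [0, 0, 4, 2]
r3 m[φ0→Q] = [12, 10, 11, 14]
r3 m[φ0→J] = [5, 3, 4, 5]
r3 m[φ1→J] = [6, 6, 5, 1]
r3 m[φ1→P] = [10, 10, 15, 12]
r3 m[φ2→C] = [13, 10, 10, 11]
r3 m[φ2→J] = [7, 1, 4, 3]
r3 m[φ3→G] = [3, 5, 1, 3]
r3 m[φ3→C] = [5, 9, 7, 6]
r3 m[φ4→Q] = [2, 1, 4, 9]
r3 m[φ5→J] = [2, 6, 4, 3]
r3 m[φ6→G] = [2, 4, 4, 2]
r3 m[φ7→G] = [1, 6, 3, 2]
r3 m[φ8→P] = [1, 4, 4, 3]
r3 m[Q→φ0] = [2, 1, 4, 9]
r3 m[Q→φ4] = [1, 3, 0, 3]
r3 m[G→φ3] = [3, 10, 7, 4]
r3 m[G→φ6] = [4, 8, 3, 3]
r3 m[G→φ7] = [5, 6, 4, 3]
r3 m[C→φ2] = [1, 2, 0, 1]
r3 m[C→φ3] = [3, 3, 3, 0]
r3 m[J→φ0] = [12, 11, 11, 6]
r3 m[J→φ1] = [12, 6, 9, 10]
r3 m[J→φ2] = [8, 11, 10, 7]
r3 m[J→φ5] = [13, 5, 9, 7]
r3 m[P→φ1] = [1, 4, 4, 3]
r3 m[P→φ8] = [0, 0, 4, 2]
r4 m[φ0→Q] = [12, 10, 11, 14]
r4 m[φ0→J] = [5, 3, 4, 5]
r4 m[φ1→J] = [6, 6, 5, 1]
r4 m[φ1→P] = [10, 10, 15, 12]
r4 m[φ2→C] = [13, 10, 10, 11]
r4 m[φ2→J] = [7, 1, 4, 3]
r4 m[φ3→G] = [3, 5, 1, 3]
r4 m[φ3→C] = [5, 9, 7, 6]
r4 m[φ4→Q] = [2, 1, 4, 9]
r4 m[φ5→J] = [2, 6, 4, 3]
r4 m[φ6→G] = [2, 4, 4, 2]
r4 m[φ7→G] = [1, 6, 3, 2]
r4 m[φ8→P] = [1, 4, 4, 3]
r4 m[Q→φ0] = [2, 1, 4, 9]
r4 m[Q→φ4] = [12, 10, 11, 14]
r4 m[G→φ3] = [3, 10, 7, 4]
r4 m[G→φ6] = [4, 11, 4, 5]
r4 m[G→φ7] = [5, 9, 5, 5]
r4 m[C→φ2] = [5, 9, 7, 6]
r4 m[C→φ3] = [13, 10, 10, 11]
r4 m[J→φ0] = [15, 13, 13, 7]
r4 m[J→φ1] = [14, 10, 12, 11]
r4 m[J→φ2] = [13, 15, 13, 9]
r4 m[J→φ5] = [18, 10, 13, 9]
r4 m[P→φ1] = [1, 4, 4, 3]
r4 m[P→φ8] = [10, 10, 15, 12]
r5 m[φ0→Q] = [14, 11, 13, 15]
r5 m[φ0→J] = [5, 3, 4, 5]
r5 m[φ1→J] = [6, 6, 5, 1]
r5 m[φ1→P] = [11, 11, 18, 13]
r5 m[φ2→C] = [15, 12, 12, 14]
r5 m[φ2→J] = [12, 6, 8, 10]
r5 m[φ3→G] = [14, 12, 10, 13]
r5 m[φ3→C] = [5, 9, 7, 6]
r5 m[φ4→Q] = [2, 1, 4, 9]
r5 m[φ5→J] = [2, 6, 4, 3]
r5 m[φ6→G] = [2, 4, 4, 2]
r5 m[φ7→G] = [1, 6, 3, 2]
r5 m[φ8→P] = [1, 4, 4, 3]
r5 m[Q→φ0] = [2, 1, 4, 9]
r5 m[Q→φ4] = [12, 10, 11, 14]
r5 m[G→φ3] = [3, 10, 7, 4]
r5 m[G→φ6] = [4, 11, 4, 5]
r5 m[G→φ7] = [5, 9, 5, 5]
r5 m[C→φ2] = [5, 9, 7, 6]
r5 m[C→φ3] = [13, 10, 10, 11]
r5 m[J→φ0] = [15, 13, 13, 7]
r5 m[J→φ1] = [14, 10, 12, 11]
r5 m[J→φ2] = [13, 15, 13, 9]
r5 m[J→φ5] = [18, 10, 13, 9]
r5 m[P→φ1] = [1, 4, 4, 3]
r5 m[P→φ8] = [10, 10, 15, 12]
r6 m[φ0→Q] = [14, 11, 13, 15]
r6 m[φ0→J] = [5, 3, 4, 5]
r6 m[φ1→J] = [6, 6, 5, 1]
r6 m[φ1→P] = [11, 11, 18, 13]
r6 m[φ2→C] = [15, 12, 12, 14]
r6 m[φ2→J] = [12, 6, 8, 10]
r6 m[φ3→G] = [14, 12, 10, 13]
r6 m[φ3→C] = [5, 9, 7, 6]
r6 m[φ4→Q] = [2, 1, 4, 9]
r6 m[φ5→J] = [2, 6, 4, 3]
r6 m[φ6→G] = [2, 4, 4, 2]
r6 m[φ7→G] = [1, 6, 3, 2]
r6 m[φ8→P] = [1, 4, 4, 3]
r6 m[Q→φ0] = [2, 1, 4, 9]
r6 m[Q→φ4] = [14, 11, 13, 15]
r6 m[G→φ3] = [3, 10, 7, 4]
r6 m[G→φ6] = [15, 18, 13, 15]
r6 m[G→φ7] = [16, 16, 14, 15]
r6 m[C→φ2] = [5, 9, 7, 6]
r6 m[C→φ3] = [15, 12, 12, 14]
r6 m[J→φ0] = [20, 18, 17, 14]
r6 m[J→φ1] = [19, 15, 16, 18]
r6 m[J→φ2] = [13, 15, 13, 9]
r6 m[J→φ5] = [23, 15, 17, 16]
r6 m[P→φ1] = [1, 4, 4, 3]
r6 m[P→φ8] = [11, 11, 18, 13]
r7 m[φ0→Q] = [19, 18, 18, 20]
r7 m[φ0→J] = [5, 3, 4, 5]
r7 m[φ1→J] = [6, 6, 5, 1]
r7 m[φ1→P] = [18, 18, 23, 20]
r7 m[φ2→C] = [15, 12, 12, 14]
r7 m[φ2→J] = [12, 6, 8, 10]
r7 m[φ3→G] = [17, 14, 12, 15]
r7 m[φ3→C] = [5, 9, 7, 6]
r7 m[φ4→Q] = [2, 1, 4, 9]
r7 m[φ5→J] = [2, 6, 4, 3]
r7 m[φ6→G] = [2, 4, 4, 2]
r7 m[φ7→G] = [1, 6, 3, 2]
r7 m[φ8→P] = [1, 4, 4, 3]
r7 m[Q→φ0] = [2, 1, 4, 9]
r7 m[Q→φ4] = [14, 11, 13, 15]
r7 m[G→φ3] = [3, 10, 7, 4]
r7 m[G→φ6] = [15, 18, 13, 15]
r7 m[G→φ7] = [16, 16, 14, 15]
r7 m[C→φ2] = [5, 9, 7, 6]
r7 m[C→φ3] = [15, 12, 12, 14]
r7 m[J→φ0] = [20, 18, 17, 14]
r7 m[J→φ1] = [19, 15, 16, 18]
r7 m[J→φ2] = [13, 15, 13, 9]
r7 m[J→φ5] = [23, 15, 17, 16]
r7 m[P→φ1] = [1, 4, 4, 3]
r7 m[P→φ8] = [11, 11, 18, 13]
r8 m[φ0→Q] = [19, 18, 18, 20]
r8 m[φ0→J] = [5, 3, 4, 5]
r8 m[φ1→J] = [6, 6, 5, 1]
r8 m[φ1→P] = [18, 18, 23, 20]
r8 m[φ2→C] = [15, 12, 12, 14]
r8 m[φ2→J] = [12, 6, 8, 10]
r8 m[φ3→G] = [17, 14, 12, 15]
r8 m[φ3→C] = [5, 9, 7, 6]
r8 m[φ4→Q] = [2, 1, 4, 9]
r8 m[φ5→J] = [2, 6, 4, 3]
r8 m[φ6→G] = [2, 4, 4, 2]
r8 m[φ7→G] = [1, 6, 3, 2]
r8 m[φ8→P] = [1, 4, 4, 3]
r8 m[Q→φ0] = [2, 1, 4, 9]
r8 m[Q→φ4] = [19, 18, 18, 20]
r8 m[G→φ3] = [3, 10, 7, 4]
r8 m[G→φ6] = [18, 20, 15, 17]
r8 m[G→φ7] = [19, 18, 16, 17]
r8 m[C→φ2] = [5, 9, 7, 6]
r8 m[C→φ3] = [15, 12, 12, 14]
r8 m[J→φ0] = [20, 18, 17, 14]
r8 m[J→φ1] = [19, 15, 16, 18]
r8 m[J→φ2] = [13, 15, 13, 9]
r8 m[J→φ5] = [23, 15, 17, 16]
r8 m[P→φ1] = [1, 4, 4, 3]
r8 m[P→φ8] = [18, 18, 23, 20]
r9 m[φ0→Q] = [19, 18, 18, 20]
r9 m[φ0→J] = [5, 3, 4, 5]
r9 m[φ1→J] = [6, 6, 5, 1]
r9 m[φ1→P] = [18, 18, 23, 20]
r9 m[φ2→C] = [15, 12, 12, 14]
r9 m[φ2→J] = [12, 6, 8, 10]
r9 m[φ3→G] = [17, 14, 12, 15]
r9 m[φ3→C] = [5, 9, 7, 6]
r9 m[φ4→Q] = [2, 1, 4, 9]
r9 m[φ5→J] = [2, 6, 4, 3]
r9 m[φ6→G] = [2, 4, 4, 2]
r9 m[φ7→G] = [1, 6, 3, 2]
r9 m[φ8→P] = [1, 4, 4, 3]
r9 m[Q→φ0] = [2, 1, 4, 9]
r9 m[Q→φ4] = [19, 18, 18, 20]
r9 m[G→φ3] = [3, 10, 7, 4]
r9 m[G→φ6] = [18, 20, 15, 17]
r9 m[G→φ7] = [19, 18, 16, 17]
r9 m[C→φ2] = [5, 9, 7, 6]
r9 m[C→φ3] = [15, 12, 12, 14]
r9 m[J→φ0] = [20, 18, 17, 14]
r9 m[J→φ1] = [19, 15, 16, 18]
r9 m[J→φ2] = [13, 15, 13, 9]
r9 m[J→φ5] = [23, 15, 17, 16]
r9 m[P→φ1] = [1, 4, 4, 3]
r9 m[P→φ8] = [18, 18, 23, 20]
fixed point reached at round 9
traceback from Q: (Q=1, G=2, C=2, J=3, P=0), score=19

assignment: (Q=1, G=2, C=2, J=3, P=0); score = 19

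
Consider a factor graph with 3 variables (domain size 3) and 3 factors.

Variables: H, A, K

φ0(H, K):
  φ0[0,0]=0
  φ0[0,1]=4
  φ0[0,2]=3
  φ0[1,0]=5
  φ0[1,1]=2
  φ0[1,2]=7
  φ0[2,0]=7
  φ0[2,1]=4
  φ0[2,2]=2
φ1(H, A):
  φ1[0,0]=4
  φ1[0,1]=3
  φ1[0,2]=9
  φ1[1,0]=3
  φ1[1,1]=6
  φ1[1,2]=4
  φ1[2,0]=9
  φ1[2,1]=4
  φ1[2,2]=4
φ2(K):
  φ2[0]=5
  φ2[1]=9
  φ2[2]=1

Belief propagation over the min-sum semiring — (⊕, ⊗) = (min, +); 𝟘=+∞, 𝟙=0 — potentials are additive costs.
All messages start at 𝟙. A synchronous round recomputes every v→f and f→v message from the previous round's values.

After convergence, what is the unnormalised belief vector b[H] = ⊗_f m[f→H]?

init: all messages = 𝟙 over 3 values
r1 m[φ0→H] = [0, 2, 2]
r1 m[φ0→K] = [0, 2, 2]
r1 m[φ1→H] = [3, 3, 4]
r1 m[φ1→A] = [3, 3, 4]
r1 m[φ2→K] = [5, 9, 1]
r1 m[H→φ0] = [0, 0, 0]
r1 m[H→φ1] = [0, 0, 0]
r1 m[A→φ1] = [0, 0, 0]
r1 m[K→φ0] = [0, 0, 0]
r1 m[K→φ2] = [0, 0, 0]
r2 m[φ0→H] = [0, 2, 2]
r2 m[φ0→K] = [0, 2, 2]
r2 m[φ1→H] = [3, 3, 4]
r2 m[φ1→A] = [3, 3, 4]
r2 m[φ2→K] = [5, 9, 1]
r2 m[H→φ0] = [3, 3, 4]
r2 m[H→φ1] = [0, 2, 2]
r2 m[A→φ1] = [0, 0, 0]
r2 m[K→φ0] = [5, 9, 1]
r2 m[K→φ2] = [0, 2, 2]
r3 m[φ0→H] = [4, 8, 3]
r3 m[φ0→K] = [3, 5, 6]
r3 m[φ1→H] = [3, 3, 4]
r3 m[φ1→A] = [4, 3, 6]
r3 m[φ2→K] = [5, 9, 1]
r3 m[H→φ0] = [3, 3, 4]
r3 m[H→φ1] = [0, 2, 2]
r3 m[A→φ1] = [0, 0, 0]
r3 m[K→φ0] = [5, 9, 1]
r3 m[K→φ2] = [0, 2, 2]
r4 m[φ0→H] = [4, 8, 3]
r4 m[φ0→K] = [3, 5, 6]
r4 m[φ1→H] = [3, 3, 4]
r4 m[φ1→A] = [4, 3, 6]
r4 m[φ2→K] = [5, 9, 1]
r4 m[H→φ0] = [3, 3, 4]
r4 m[H→φ1] = [4, 8, 3]
r4 m[A→φ1] = [0, 0, 0]
r4 m[K→φ0] = [5, 9, 1]
r4 m[K→φ2] = [3, 5, 6]
r5 m[φ0→H] = [4, 8, 3]
r5 m[φ0→K] = [3, 5, 6]
r5 m[φ1→H] = [3, 3, 4]
r5 m[φ1→A] = [8, 7, 7]
r5 m[φ2→K] = [5, 9, 1]
r5 m[H→φ0] = [3, 3, 4]
r5 m[H→φ1] = [4, 8, 3]
r5 m[A→φ1] = [0, 0, 0]
r5 m[K→φ0] = [5, 9, 1]
r5 m[K→φ2] = [3, 5, 6]
r6 m[φ0→H] = [4, 8, 3]
r6 m[φ0→K] = [3, 5, 6]
r6 m[φ1→H] = [3, 3, 4]
r6 m[φ1→A] = [8, 7, 7]
r6 m[φ2→K] = [5, 9, 1]
r6 m[H→φ0] = [3, 3, 4]
r6 m[H→φ1] = [4, 8, 3]
r6 m[A→φ1] = [0, 0, 0]
r6 m[K→φ0] = [5, 9, 1]
r6 m[K→φ2] = [3, 5, 6]
fixed point reached at round 6
b[H] = ⊗ incoming = [7, 11, 7]

b[H] = [7, 11, 7]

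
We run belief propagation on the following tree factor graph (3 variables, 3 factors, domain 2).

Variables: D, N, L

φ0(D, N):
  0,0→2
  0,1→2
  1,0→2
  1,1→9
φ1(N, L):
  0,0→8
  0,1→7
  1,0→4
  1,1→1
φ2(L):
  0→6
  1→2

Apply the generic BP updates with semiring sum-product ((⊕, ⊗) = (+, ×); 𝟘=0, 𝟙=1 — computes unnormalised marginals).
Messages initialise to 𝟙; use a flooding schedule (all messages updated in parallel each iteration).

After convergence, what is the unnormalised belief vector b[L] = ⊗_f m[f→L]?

init: all messages = 𝟙 over 2 values
r1 m[φ0→D] = [4, 11]
r1 m[φ0→N] = [4, 11]
r1 m[φ1→N] = [15, 5]
r1 m[φ1→L] = [12, 8]
r1 m[φ2→L] = [6, 2]
r1 m[D→φ0] = [1, 1]
r1 m[N→φ0] = [1, 1]
r1 m[N→φ1] = [1, 1]
r1 m[L→φ1] = [1, 1]
r1 m[L→φ2] = [1, 1]
r2 m[φ0→D] = [4, 11]
r2 m[φ0→N] = [4, 11]
r2 m[φ1→N] = [15, 5]
r2 m[φ1→L] = [12, 8]
r2 m[φ2→L] = [6, 2]
r2 m[D→φ0] = [1, 1]
r2 m[N→φ0] = [15, 5]
r2 m[N→φ1] = [4, 11]
r2 m[L→φ1] = [6, 2]
r2 m[L→φ2] = [12, 8]
r3 m[φ0→D] = [40, 75]
r3 m[φ0→N] = [4, 11]
r3 m[φ1→N] = [62, 26]
r3 m[φ1→L] = [76, 39]
r3 m[φ2→L] = [6, 2]
r3 m[D→φ0] = [1, 1]
r3 m[N→φ0] = [15, 5]
r3 m[N→φ1] = [4, 11]
r3 m[L→φ1] = [6, 2]
r3 m[L→φ2] = [12, 8]
r4 m[φ0→D] = [40, 75]
r4 m[φ0→N] = [4, 11]
r4 m[φ1→N] = [62, 26]
r4 m[φ1→L] = [76, 39]
r4 m[φ2→L] = [6, 2]
r4 m[D→φ0] = [1, 1]
r4 m[N→φ0] = [62, 26]
r4 m[N→φ1] = [4, 11]
r4 m[L→φ1] = [6, 2]
r4 m[L→φ2] = [76, 39]
r5 m[φ0→D] = [176, 358]
r5 m[φ0→N] = [4, 11]
r5 m[φ1→N] = [62, 26]
r5 m[φ1→L] = [76, 39]
r5 m[φ2→L] = [6, 2]
r5 m[D→φ0] = [1, 1]
r5 m[N→φ0] = [62, 26]
r5 m[N→φ1] = [4, 11]
r5 m[L→φ1] = [6, 2]
r5 m[L→φ2] = [76, 39]
r6 m[φ0→D] = [176, 358]
r6 m[φ0→N] = [4, 11]
r6 m[φ1→N] = [62, 26]
r6 m[φ1→L] = [76, 39]
r6 m[φ2→L] = [6, 2]
r6 m[D→φ0] = [1, 1]
r6 m[N→φ0] = [62, 26]
r6 m[N→φ1] = [4, 11]
r6 m[L→φ1] = [6, 2]
r6 m[L→φ2] = [76, 39]
fixed point reached at round 6
b[L] = ⊗ incoming = [456, 78]

b[L] = [456, 78]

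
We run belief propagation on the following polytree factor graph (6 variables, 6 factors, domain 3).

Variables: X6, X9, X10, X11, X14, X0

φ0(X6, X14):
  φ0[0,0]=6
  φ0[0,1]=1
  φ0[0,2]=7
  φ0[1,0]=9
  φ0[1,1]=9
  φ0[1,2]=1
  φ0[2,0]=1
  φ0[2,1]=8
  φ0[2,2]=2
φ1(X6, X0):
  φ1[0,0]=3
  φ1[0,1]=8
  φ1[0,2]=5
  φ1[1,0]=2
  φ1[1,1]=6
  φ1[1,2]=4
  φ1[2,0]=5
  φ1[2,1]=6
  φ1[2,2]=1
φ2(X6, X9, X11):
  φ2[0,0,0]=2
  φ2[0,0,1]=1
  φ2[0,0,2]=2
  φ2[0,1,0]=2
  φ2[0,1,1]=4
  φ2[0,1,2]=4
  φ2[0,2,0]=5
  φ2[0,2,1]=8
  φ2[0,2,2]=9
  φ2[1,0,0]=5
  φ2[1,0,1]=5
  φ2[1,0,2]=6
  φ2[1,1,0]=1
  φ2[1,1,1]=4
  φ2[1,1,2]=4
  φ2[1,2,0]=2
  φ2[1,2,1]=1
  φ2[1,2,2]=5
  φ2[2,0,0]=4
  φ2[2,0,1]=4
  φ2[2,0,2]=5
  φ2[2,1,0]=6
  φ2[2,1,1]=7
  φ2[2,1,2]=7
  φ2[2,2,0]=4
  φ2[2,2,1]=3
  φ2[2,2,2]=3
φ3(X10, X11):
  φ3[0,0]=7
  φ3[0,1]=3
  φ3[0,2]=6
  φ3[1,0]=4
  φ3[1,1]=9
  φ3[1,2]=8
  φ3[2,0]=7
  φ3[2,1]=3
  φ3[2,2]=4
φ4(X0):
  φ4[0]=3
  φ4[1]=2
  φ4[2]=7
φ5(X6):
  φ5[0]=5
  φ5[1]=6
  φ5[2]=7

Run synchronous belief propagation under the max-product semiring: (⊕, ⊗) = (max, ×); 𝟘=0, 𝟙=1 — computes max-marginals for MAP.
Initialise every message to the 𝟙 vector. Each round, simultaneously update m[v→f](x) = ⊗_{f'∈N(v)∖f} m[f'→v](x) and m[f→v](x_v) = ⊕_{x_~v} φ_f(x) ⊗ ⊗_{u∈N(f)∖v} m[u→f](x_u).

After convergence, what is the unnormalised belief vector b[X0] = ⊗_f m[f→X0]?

b[X0] = [52920, 42336, 88200]

init: all messages = 𝟙 over 3 values
r1 m[φ0→X6] = [7, 9, 8]
r1 m[φ0→X14] = [9, 9, 7]
r1 m[φ1→X6] = [8, 6, 6]
r1 m[φ1→X0] = [5, 8, 5]
r1 m[φ2→X6] = [9, 6, 7]
r1 m[φ2→X9] = [6, 7, 9]
r1 m[φ2→X11] = [6, 8, 9]
r1 m[φ3→X10] = [7, 9, 7]
r1 m[φ3→X11] = [7, 9, 8]
r1 m[φ4→X0] = [3, 2, 7]
r1 m[φ5→X6] = [5, 6, 7]
r1 m[X6→φ0] = [1, 1, 1]
r1 m[X6→φ1] = [1, 1, 1]
r1 m[X6→φ2] = [1, 1, 1]
r1 m[X6→φ5] = [1, 1, 1]
r1 m[X9→φ2] = [1, 1, 1]
r1 m[X10→φ3] = [1, 1, 1]
r1 m[X11→φ2] = [1, 1, 1]
r1 m[X11→φ3] = [1, 1, 1]
r1 m[X14→φ0] = [1, 1, 1]
r1 m[X0→φ1] = [1, 1, 1]
r1 m[X0→φ4] = [1, 1, 1]
r2 m[φ0→X6] = [7, 9, 8]
r2 m[φ0→X14] = [9, 9, 7]
r2 m[φ1→X6] = [8, 6, 6]
r2 m[φ1→X0] = [5, 8, 5]
r2 m[φ2→X6] = [9, 6, 7]
r2 m[φ2→X9] = [6, 7, 9]
r2 m[φ2→X11] = [6, 8, 9]
r2 m[φ3→X10] = [7, 9, 7]
r2 m[φ3→X11] = [7, 9, 8]
r2 m[φ4→X0] = [3, 2, 7]
r2 m[φ5→X6] = [5, 6, 7]
r2 m[X6→φ0] = [360, 216, 294]
r2 m[X6→φ1] = [315, 324, 392]
r2 m[X6→φ2] = [280, 324, 336]
r2 m[X6→φ5] = [504, 324, 336]
r2 m[X9→φ2] = [1, 1, 1]
r2 m[X10→φ3] = [1, 1, 1]
r2 m[X11→φ2] = [7, 9, 8]
r2 m[X11→φ3] = [6, 8, 9]
r2 m[X14→φ0] = [1, 1, 1]
r2 m[X0→φ1] = [3, 2, 7]
r2 m[X0→φ4] = [5, 8, 5]
r3 m[φ0→X6] = [7, 9, 8]
r3 m[φ0→X14] = [2160, 2352, 2520]
r3 m[φ1→X6] = [35, 28, 15]
r3 m[φ1→X0] = [1960, 2520, 1575]
r3 m[φ2→X6] = [72, 48, 63]
r3 m[φ2→X9] = [15552, 21168, 20160]
r3 m[φ2→X11] = [2016, 2352, 2520]
r3 m[φ3→X10] = [54, 72, 42]
r3 m[φ3→X11] = [7, 9, 8]
r3 m[φ4→X0] = [3, 2, 7]
r3 m[φ5→X6] = [5, 6, 7]
r3 m[X6→φ0] = [360, 216, 294]
r3 m[X6→φ1] = [315, 324, 392]
r3 m[X6→φ2] = [280, 324, 336]
r3 m[X6→φ5] = [504, 324, 336]
r3 m[X9→φ2] = [1, 1, 1]
r3 m[X10→φ3] = [1, 1, 1]
r3 m[X11→φ2] = [7, 9, 8]
r3 m[X11→φ3] = [6, 8, 9]
r3 m[X14→φ0] = [1, 1, 1]
r3 m[X0→φ1] = [3, 2, 7]
r3 m[X0→φ4] = [5, 8, 5]
r4 m[φ0→X6] = [7, 9, 8]
r4 m[φ0→X14] = [2160, 2352, 2520]
r4 m[φ1→X6] = [35, 28, 15]
r4 m[φ1→X0] = [1960, 2520, 1575]
r4 m[φ2→X6] = [72, 48, 63]
r4 m[φ2→X9] = [15552, 21168, 20160]
r4 m[φ2→X11] = [2016, 2352, 2520]
r4 m[φ3→X10] = [54, 72, 42]
r4 m[φ3→X11] = [7, 9, 8]
r4 m[φ4→X0] = [3, 2, 7]
r4 m[φ5→X6] = [5, 6, 7]
r4 m[X6→φ0] = [12600, 8064, 6615]
r4 m[X6→φ1] = [2520, 2592, 3528]
r4 m[X6→φ2] = [1225, 1512, 840]
r4 m[X6→φ5] = [17640, 12096, 7560]
r4 m[X9→φ2] = [1, 1, 1]
r4 m[X10→φ3] = [1, 1, 1]
r4 m[X11→φ2] = [7, 9, 8]
r4 m[X11→φ3] = [2016, 2352, 2520]
r4 m[X14→φ0] = [1, 1, 1]
r4 m[X0→φ1] = [3, 2, 7]
r4 m[X0→φ4] = [1960, 2520, 1575]
r5 m[φ0→X6] = [7, 9, 8]
r5 m[φ0→X14] = [75600, 72576, 88200]
r5 m[φ1→X6] = [35, 28, 15]
r5 m[φ1→X0] = [17640, 21168, 12600]
r5 m[φ2→X6] = [72, 48, 63]
r5 m[φ2→X9] = [72576, 54432, 88200]
r5 m[φ2→X11] = [7560, 9800, 11025]
r5 m[φ3→X10] = [15120, 21168, 14112]
r5 m[φ3→X11] = [7, 9, 8]
r5 m[φ4→X0] = [3, 2, 7]
r5 m[φ5→X6] = [5, 6, 7]
r5 m[X6→φ0] = [12600, 8064, 6615]
r5 m[X6→φ1] = [2520, 2592, 3528]
r5 m[X6→φ2] = [1225, 1512, 840]
r5 m[X6→φ5] = [17640, 12096, 7560]
r5 m[X9→φ2] = [1, 1, 1]
r5 m[X10→φ3] = [1, 1, 1]
r5 m[X11→φ2] = [7, 9, 8]
r5 m[X11→φ3] = [2016, 2352, 2520]
r5 m[X14→φ0] = [1, 1, 1]
r5 m[X0→φ1] = [3, 2, 7]
r5 m[X0→φ4] = [1960, 2520, 1575]
r6 m[φ0→X6] = [7, 9, 8]
r6 m[φ0→X14] = [75600, 72576, 88200]
r6 m[φ1→X6] = [35, 28, 15]
r6 m[φ1→X0] = [17640, 21168, 12600]
r6 m[φ2→X6] = [72, 48, 63]
r6 m[φ2→X9] = [72576, 54432, 88200]
r6 m[φ2→X11] = [7560, 9800, 11025]
r6 m[φ3→X10] = [15120, 21168, 14112]
r6 m[φ3→X11] = [7, 9, 8]
r6 m[φ4→X0] = [3, 2, 7]
r6 m[φ5→X6] = [5, 6, 7]
r6 m[X6→φ0] = [12600, 8064, 6615]
r6 m[X6→φ1] = [2520, 2592, 3528]
r6 m[X6→φ2] = [1225, 1512, 840]
r6 m[X6→φ5] = [17640, 12096, 7560]
r6 m[X9→φ2] = [1, 1, 1]
r6 m[X10→φ3] = [1, 1, 1]
r6 m[X11→φ2] = [7, 9, 8]
r6 m[X11→φ3] = [7560, 9800, 11025]
r6 m[X14→φ0] = [1, 1, 1]
r6 m[X0→φ1] = [3, 2, 7]
r6 m[X0→φ4] = [17640, 21168, 12600]
r7 m[φ0→X6] = [7, 9, 8]
r7 m[φ0→X14] = [75600, 72576, 88200]
r7 m[φ1→X6] = [35, 28, 15]
r7 m[φ1→X0] = [17640, 21168, 12600]
r7 m[φ2→X6] = [72, 48, 63]
r7 m[φ2→X9] = [72576, 54432, 88200]
r7 m[φ2→X11] = [7560, 9800, 11025]
r7 m[φ3→X10] = [66150, 88200, 52920]
r7 m[φ3→X11] = [7, 9, 8]
r7 m[φ4→X0] = [3, 2, 7]
r7 m[φ5→X6] = [5, 6, 7]
r7 m[X6→φ0] = [12600, 8064, 6615]
r7 m[X6→φ1] = [2520, 2592, 3528]
r7 m[X6→φ2] = [1225, 1512, 840]
r7 m[X6→φ5] = [17640, 12096, 7560]
r7 m[X9→φ2] = [1, 1, 1]
r7 m[X10→φ3] = [1, 1, 1]
r7 m[X11→φ2] = [7, 9, 8]
r7 m[X11→φ3] = [7560, 9800, 11025]
r7 m[X14→φ0] = [1, 1, 1]
r7 m[X0→φ1] = [3, 2, 7]
r7 m[X0→φ4] = [17640, 21168, 12600]
r8 m[φ0→X6] = [7, 9, 8]
r8 m[φ0→X14] = [75600, 72576, 88200]
r8 m[φ1→X6] = [35, 28, 15]
r8 m[φ1→X0] = [17640, 21168, 12600]
r8 m[φ2→X6] = [72, 48, 63]
r8 m[φ2→X9] = [72576, 54432, 88200]
r8 m[φ2→X11] = [7560, 9800, 11025]
r8 m[φ3→X10] = [66150, 88200, 52920]
r8 m[φ3→X11] = [7, 9, 8]
r8 m[φ4→X0] = [3, 2, 7]
r8 m[φ5→X6] = [5, 6, 7]
r8 m[X6→φ0] = [12600, 8064, 6615]
r8 m[X6→φ1] = [2520, 2592, 3528]
r8 m[X6→φ2] = [1225, 1512, 840]
r8 m[X6→φ5] = [17640, 12096, 7560]
r8 m[X9→φ2] = [1, 1, 1]
r8 m[X10→φ3] = [1, 1, 1]
r8 m[X11→φ2] = [7, 9, 8]
r8 m[X11→φ3] = [7560, 9800, 11025]
r8 m[X14→φ0] = [1, 1, 1]
r8 m[X0→φ1] = [3, 2, 7]
r8 m[X0→φ4] = [17640, 21168, 12600]
fixed point reached at round 8
b[X0] = ⊗ incoming = [52920, 42336, 88200]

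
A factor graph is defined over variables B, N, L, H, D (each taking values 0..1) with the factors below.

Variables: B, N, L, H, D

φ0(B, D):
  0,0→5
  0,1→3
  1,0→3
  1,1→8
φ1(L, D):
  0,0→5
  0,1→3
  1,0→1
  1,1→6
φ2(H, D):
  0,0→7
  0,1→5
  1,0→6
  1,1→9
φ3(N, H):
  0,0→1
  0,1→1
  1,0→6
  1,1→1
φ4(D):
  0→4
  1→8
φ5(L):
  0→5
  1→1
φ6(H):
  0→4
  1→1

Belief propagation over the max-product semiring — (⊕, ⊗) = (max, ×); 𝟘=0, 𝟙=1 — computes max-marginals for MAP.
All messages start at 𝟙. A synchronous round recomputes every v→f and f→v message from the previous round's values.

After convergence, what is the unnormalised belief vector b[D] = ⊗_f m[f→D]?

init: all messages = 𝟙 over 2 values
r1 m[φ0→B] = [5, 8]
r1 m[φ0→D] = [5, 8]
r1 m[φ1→L] = [5, 6]
r1 m[φ1→D] = [5, 6]
r1 m[φ2→H] = [7, 9]
r1 m[φ2→D] = [7, 9]
r1 m[φ3→N] = [1, 6]
r1 m[φ3→H] = [6, 1]
r1 m[φ4→D] = [4, 8]
r1 m[φ5→L] = [5, 1]
r1 m[φ6→H] = [4, 1]
r1 m[B→φ0] = [1, 1]
r1 m[N→φ3] = [1, 1]
r1 m[L→φ1] = [1, 1]
r1 m[L→φ5] = [1, 1]
r1 m[H→φ2] = [1, 1]
r1 m[H→φ3] = [1, 1]
r1 m[H→φ6] = [1, 1]
r1 m[D→φ0] = [1, 1]
r1 m[D→φ1] = [1, 1]
r1 m[D→φ2] = [1, 1]
r1 m[D→φ4] = [1, 1]
r2 m[φ0→B] = [5, 8]
r2 m[φ0→D] = [5, 8]
r2 m[φ1→L] = [5, 6]
r2 m[φ1→D] = [5, 6]
r2 m[φ2→H] = [7, 9]
r2 m[φ2→D] = [7, 9]
r2 m[φ3→N] = [1, 6]
r2 m[φ3→H] = [6, 1]
r2 m[φ4→D] = [4, 8]
r2 m[φ5→L] = [5, 1]
r2 m[φ6→H] = [4, 1]
r2 m[B→φ0] = [1, 1]
r2 m[N→φ3] = [1, 1]
r2 m[L→φ1] = [5, 1]
r2 m[L→φ5] = [5, 6]
r2 m[H→φ2] = [24, 1]
r2 m[H→φ3] = [28, 9]
r2 m[H→φ6] = [42, 9]
r2 m[D→φ0] = [140, 432]
r2 m[D→φ1] = [140, 576]
r2 m[D→φ2] = [100, 384]
r2 m[D→φ4] = [175, 432]
r3 m[φ0→B] = [1296, 3456]
r3 m[φ0→D] = [5, 8]
r3 m[φ1→L] = [1728, 3456]
r3 m[φ1→D] = [25, 15]
r3 m[φ2→H] = [1920, 3456]
r3 m[φ2→D] = [168, 120]
r3 m[φ3→N] = [28, 168]
r3 m[φ3→H] = [6, 1]
r3 m[φ4→D] = [4, 8]
r3 m[φ5→L] = [5, 1]
r3 m[φ6→H] = [4, 1]
r3 m[B→φ0] = [1, 1]
r3 m[N→φ3] = [1, 1]
r3 m[L→φ1] = [5, 1]
r3 m[L→φ5] = [5, 6]
r3 m[H→φ2] = [24, 1]
r3 m[H→φ3] = [28, 9]
r3 m[H→φ6] = [42, 9]
r3 m[D→φ0] = [140, 432]
r3 m[D→φ1] = [140, 576]
r3 m[D→φ2] = [100, 384]
r3 m[D→φ4] = [175, 432]
r4 m[φ0→B] = [1296, 3456]
r4 m[φ0→D] = [5, 8]
r4 m[φ1→L] = [1728, 3456]
r4 m[φ1→D] = [25, 15]
r4 m[φ2→H] = [1920, 3456]
r4 m[φ2→D] = [168, 120]
r4 m[φ3→N] = [28, 168]
r4 m[φ3→H] = [6, 1]
r4 m[φ4→D] = [4, 8]
r4 m[φ5→L] = [5, 1]
r4 m[φ6→H] = [4, 1]
r4 m[B→φ0] = [1, 1]
r4 m[N→φ3] = [1, 1]
r4 m[L→φ1] = [5, 1]
r4 m[L→φ5] = [1728, 3456]
r4 m[H→φ2] = [24, 1]
r4 m[H→φ3] = [7680, 3456]
r4 m[H→φ6] = [11520, 3456]
r4 m[D→φ0] = [16800, 14400]
r4 m[D→φ1] = [3360, 7680]
r4 m[D→φ2] = [500, 960]
r4 m[D→φ4] = [21000, 14400]
r5 m[φ0→B] = [84000, 115200]
r5 m[φ0→D] = [5, 8]
r5 m[φ1→L] = [23040, 46080]
r5 m[φ1→D] = [25, 15]
r5 m[φ2→H] = [4800, 8640]
r5 m[φ2→D] = [168, 120]
r5 m[φ3→N] = [7680, 46080]
r5 m[φ3→H] = [6, 1]
r5 m[φ4→D] = [4, 8]
r5 m[φ5→L] = [5, 1]
r5 m[φ6→H] = [4, 1]
r5 m[B→φ0] = [1, 1]
r5 m[N→φ3] = [1, 1]
r5 m[L→φ1] = [5, 1]
r5 m[L→φ5] = [1728, 3456]
r5 m[H→φ2] = [24, 1]
r5 m[H→φ3] = [7680, 3456]
r5 m[H→φ6] = [11520, 3456]
r5 m[D→φ0] = [16800, 14400]
r5 m[D→φ1] = [3360, 7680]
r5 m[D→φ2] = [500, 960]
r5 m[D→φ4] = [21000, 14400]
r6 m[φ0→B] = [84000, 115200]
r6 m[φ0→D] = [5, 8]
r6 m[φ1→L] = [23040, 46080]
r6 m[φ1→D] = [25, 15]
r6 m[φ2→H] = [4800, 8640]
r6 m[φ2→D] = [168, 120]
r6 m[φ3→N] = [7680, 46080]
r6 m[φ3→H] = [6, 1]
r6 m[φ4→D] = [4, 8]
r6 m[φ5→L] = [5, 1]
r6 m[φ6→H] = [4, 1]
r6 m[B→φ0] = [1, 1]
r6 m[N→φ3] = [1, 1]
r6 m[L→φ1] = [5, 1]
r6 m[L→φ5] = [23040, 46080]
r6 m[H→φ2] = [24, 1]
r6 m[H→φ3] = [19200, 8640]
r6 m[H→φ6] = [28800, 8640]
r6 m[D→φ0] = [16800, 14400]
r6 m[D→φ1] = [3360, 7680]
r6 m[D→φ2] = [500, 960]
r6 m[D→φ4] = [21000, 14400]
r7 m[φ0→B] = [84000, 115200]
r7 m[φ0→D] = [5, 8]
r7 m[φ1→L] = [23040, 46080]
r7 m[φ1→D] = [25, 15]
r7 m[φ2→H] = [4800, 8640]
r7 m[φ2→D] = [168, 120]
r7 m[φ3→N] = [19200, 115200]
r7 m[φ3→H] = [6, 1]
r7 m[φ4→D] = [4, 8]
r7 m[φ5→L] = [5, 1]
r7 m[φ6→H] = [4, 1]
r7 m[B→φ0] = [1, 1]
r7 m[N→φ3] = [1, 1]
r7 m[L→φ1] = [5, 1]
r7 m[L→φ5] = [23040, 46080]
r7 m[H→φ2] = [24, 1]
r7 m[H→φ3] = [19200, 8640]
r7 m[H→φ6] = [28800, 8640]
r7 m[D→φ0] = [16800, 14400]
r7 m[D→φ1] = [3360, 7680]
r7 m[D→φ2] = [500, 960]
r7 m[D→φ4] = [21000, 14400]
r8 m[φ0→B] = [84000, 115200]
r8 m[φ0→D] = [5, 8]
r8 m[φ1→L] = [23040, 46080]
r8 m[φ1→D] = [25, 15]
r8 m[φ2→H] = [4800, 8640]
r8 m[φ2→D] = [168, 120]
r8 m[φ3→N] = [19200, 115200]
r8 m[φ3→H] = [6, 1]
r8 m[φ4→D] = [4, 8]
r8 m[φ5→L] = [5, 1]
r8 m[φ6→H] = [4, 1]
r8 m[B→φ0] = [1, 1]
r8 m[N→φ3] = [1, 1]
r8 m[L→φ1] = [5, 1]
r8 m[L→φ5] = [23040, 46080]
r8 m[H→φ2] = [24, 1]
r8 m[H→φ3] = [19200, 8640]
r8 m[H→φ6] = [28800, 8640]
r8 m[D→φ0] = [16800, 14400]
r8 m[D→φ1] = [3360, 7680]
r8 m[D→φ2] = [500, 960]
r8 m[D→φ4] = [21000, 14400]
fixed point reached at round 8
b[D] = ⊗ incoming = [84000, 115200]

b[D] = [84000, 115200]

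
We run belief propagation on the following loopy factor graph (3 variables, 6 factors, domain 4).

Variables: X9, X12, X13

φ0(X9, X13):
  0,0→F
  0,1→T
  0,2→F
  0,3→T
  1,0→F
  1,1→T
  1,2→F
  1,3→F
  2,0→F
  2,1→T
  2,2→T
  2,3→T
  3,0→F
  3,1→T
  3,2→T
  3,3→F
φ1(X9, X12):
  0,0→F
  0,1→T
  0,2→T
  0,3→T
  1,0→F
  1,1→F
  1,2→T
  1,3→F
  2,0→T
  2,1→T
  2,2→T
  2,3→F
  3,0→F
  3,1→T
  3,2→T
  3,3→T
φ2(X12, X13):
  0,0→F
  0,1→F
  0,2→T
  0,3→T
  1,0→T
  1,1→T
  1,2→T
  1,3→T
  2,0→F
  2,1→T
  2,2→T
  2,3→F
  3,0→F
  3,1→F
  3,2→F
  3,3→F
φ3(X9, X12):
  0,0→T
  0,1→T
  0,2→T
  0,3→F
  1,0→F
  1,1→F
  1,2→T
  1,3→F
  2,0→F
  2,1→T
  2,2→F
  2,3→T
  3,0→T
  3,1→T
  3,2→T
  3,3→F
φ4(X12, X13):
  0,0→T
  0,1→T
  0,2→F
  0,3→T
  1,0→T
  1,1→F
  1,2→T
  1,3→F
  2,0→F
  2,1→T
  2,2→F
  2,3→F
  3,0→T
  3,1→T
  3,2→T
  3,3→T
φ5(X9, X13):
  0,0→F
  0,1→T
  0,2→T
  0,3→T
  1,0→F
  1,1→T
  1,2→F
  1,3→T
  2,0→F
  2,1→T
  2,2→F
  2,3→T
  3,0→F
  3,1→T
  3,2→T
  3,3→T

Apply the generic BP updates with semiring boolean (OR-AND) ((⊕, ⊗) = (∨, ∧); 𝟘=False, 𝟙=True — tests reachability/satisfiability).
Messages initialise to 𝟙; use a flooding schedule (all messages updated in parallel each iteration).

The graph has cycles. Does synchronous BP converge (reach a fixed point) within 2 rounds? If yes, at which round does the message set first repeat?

init: all messages = 𝟙 over 4 values
r1 m[φ0→X9] = [T, T, T, T]
r1 m[φ0→X13] = [F, T, T, T]
r1 m[φ1→X9] = [T, T, T, T]
r1 m[φ1→X12] = [T, T, T, T]
r1 m[φ2→X12] = [T, T, T, F]
r1 m[φ2→X13] = [T, T, T, T]
r1 m[φ3→X9] = [T, T, T, T]
r1 m[φ3→X12] = [T, T, T, T]
r1 m[φ4→X12] = [T, T, T, T]
r1 m[φ4→X13] = [T, T, T, T]
r1 m[φ5→X9] = [T, T, T, T]
r1 m[φ5→X13] = [F, T, T, T]
r1 m[X9→φ0] = [T, T, T, T]
r1 m[X9→φ1] = [T, T, T, T]
r1 m[X9→φ3] = [T, T, T, T]
r1 m[X9→φ5] = [T, T, T, T]
r1 m[X12→φ1] = [T, T, T, T]
r1 m[X12→φ2] = [T, T, T, T]
r1 m[X12→φ3] = [T, T, T, T]
r1 m[X12→φ4] = [T, T, T, T]
r1 m[X13→φ0] = [T, T, T, T]
r1 m[X13→φ2] = [T, T, T, T]
r1 m[X13→φ4] = [T, T, T, T]
r1 m[X13→φ5] = [T, T, T, T]
r2 m[φ0→X9] = [T, T, T, T]
r2 m[φ0→X13] = [F, T, T, T]
r2 m[φ1→X9] = [T, T, T, T]
r2 m[φ1→X12] = [T, T, T, T]
r2 m[φ2→X12] = [T, T, T, F]
r2 m[φ2→X13] = [T, T, T, T]
r2 m[φ3→X9] = [T, T, T, T]
r2 m[φ3→X12] = [T, T, T, T]
r2 m[φ4→X12] = [T, T, T, T]
r2 m[φ4→X13] = [T, T, T, T]
r2 m[φ5→X9] = [T, T, T, T]
r2 m[φ5→X13] = [F, T, T, T]
r2 m[X9→φ0] = [T, T, T, T]
r2 m[X9→φ1] = [T, T, T, T]
r2 m[X9→φ3] = [T, T, T, T]
r2 m[X9→φ5] = [T, T, T, T]
r2 m[X12→φ1] = [T, T, T, F]
r2 m[X12→φ2] = [T, T, T, T]
r2 m[X12→φ3] = [T, T, T, F]
r2 m[X12→φ4] = [T, T, T, F]
r2 m[X13→φ0] = [F, T, T, T]
r2 m[X13→φ2] = [F, T, T, T]
r2 m[X13→φ4] = [F, T, T, T]
r2 m[X13→φ5] = [F, T, T, T]
no fixed point within 2 rounds

NOT CONVERGED within 2 rounds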